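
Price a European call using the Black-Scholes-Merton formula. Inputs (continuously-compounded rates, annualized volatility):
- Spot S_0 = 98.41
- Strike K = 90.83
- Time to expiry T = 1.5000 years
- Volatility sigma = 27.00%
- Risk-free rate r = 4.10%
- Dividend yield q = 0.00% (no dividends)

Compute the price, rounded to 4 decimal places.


d1 = (ln(S/K) + (r - q + 0.5*sigma^2) * T) / (sigma * sqrt(T)) = 0.59370732
d2 = d1 - sigma * sqrt(T) = 0.26302620
exp(-rT) = 0.94035295; exp(-qT) = 1.00000000
C = S_0 * exp(-qT) * N(d1) - K * exp(-rT) * N(d2)
N(d1) = 0.72364606; N(d2) = 0.60373481
C = 98.4100 * 1.00000000 * 0.72364606 - 90.8300 * 0.94035295 * 0.60373481 = 19.6477

Answer: Price = 19.6477


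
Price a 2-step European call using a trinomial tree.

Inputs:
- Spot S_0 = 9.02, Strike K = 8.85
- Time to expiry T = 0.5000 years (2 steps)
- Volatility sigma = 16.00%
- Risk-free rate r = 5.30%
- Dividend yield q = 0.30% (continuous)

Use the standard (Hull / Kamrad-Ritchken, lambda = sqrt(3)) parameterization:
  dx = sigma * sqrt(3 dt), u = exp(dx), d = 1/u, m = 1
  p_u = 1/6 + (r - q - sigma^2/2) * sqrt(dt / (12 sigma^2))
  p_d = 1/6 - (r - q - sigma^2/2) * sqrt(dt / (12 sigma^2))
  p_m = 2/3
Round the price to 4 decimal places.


dt = T/N = 0.250000; dx = sigma*sqrt(3*dt) = 0.138564
u = exp(dx) = 1.148623; d = 1/u = 0.870607
p_u = 0.200225, p_m = 0.666667, p_d = 0.133108
Discount per step: exp(-r*dt) = 0.986837
Stock lattice S(k, j) with j the centered position index:
  k=0: S(0,+0) = 9.0200
  k=1: S(1,-1) = 7.8529; S(1,+0) = 9.0200; S(1,+1) = 10.3606
  k=2: S(2,-2) = 6.8368; S(2,-1) = 7.8529; S(2,+0) = 9.0200; S(2,+1) = 10.3606; S(2,+2) = 11.9004
Terminal payoffs V(N, j) = max(S_T - K, 0):
  V(2,-2) = 0.000000; V(2,-1) = 0.000000; V(2,+0) = 0.170000; V(2,+1) = 1.510582; V(2,+2) = 3.050405
Backward induction: V(k, j) = exp(-r*dt) * [p_u * V(k+1, j+1) + p_m * V(k+1, j) + p_d * V(k+1, j-1)]
  V(1,-1) = exp(-r*dt) * [p_u*0.170000 + p_m*0.000000 + p_d*0.000000] = 0.033590
  V(1,+0) = exp(-r*dt) * [p_u*1.510582 + p_m*0.170000 + p_d*0.000000] = 0.410317
  V(1,+1) = exp(-r*dt) * [p_u*3.050405 + p_m*1.510582 + p_d*0.170000] = 1.618858
  V(0,+0) = exp(-r*dt) * [p_u*1.618858 + p_m*0.410317 + p_d*0.033590] = 0.594226

Answer: Price = V(0,0) = 0.5942


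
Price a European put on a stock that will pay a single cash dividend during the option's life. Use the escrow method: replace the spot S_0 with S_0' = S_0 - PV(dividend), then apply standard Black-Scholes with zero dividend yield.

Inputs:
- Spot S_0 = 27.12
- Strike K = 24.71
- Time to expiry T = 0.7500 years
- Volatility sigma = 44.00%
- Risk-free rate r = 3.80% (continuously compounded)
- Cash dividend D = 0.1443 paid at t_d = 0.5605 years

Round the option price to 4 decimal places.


PV(D) = D * exp(-r * t_d) = 0.1443 * 0.97892622 = 0.14125905
S_0' = S_0 - PV(D) = 27.1200 - 0.14125905 = 26.97874095
d1 = (ln(S_0'/K) + (r + sigma^2/2)*T) / (sigma*sqrt(T)) = 0.49584196
d2 = d1 - sigma*sqrt(T) = 0.11479078
exp(-rT) = 0.97190229
N(-d1) = 0.31000296; N(-d2) = 0.45430548
P = K * exp(-rT) * N(-d2) - S_0' * N(-d1) = 24.7100 * 0.97190229 * 0.45430548 - 26.97874095 * 0.31000296 = 2.5470

Answer: Price = 2.5470


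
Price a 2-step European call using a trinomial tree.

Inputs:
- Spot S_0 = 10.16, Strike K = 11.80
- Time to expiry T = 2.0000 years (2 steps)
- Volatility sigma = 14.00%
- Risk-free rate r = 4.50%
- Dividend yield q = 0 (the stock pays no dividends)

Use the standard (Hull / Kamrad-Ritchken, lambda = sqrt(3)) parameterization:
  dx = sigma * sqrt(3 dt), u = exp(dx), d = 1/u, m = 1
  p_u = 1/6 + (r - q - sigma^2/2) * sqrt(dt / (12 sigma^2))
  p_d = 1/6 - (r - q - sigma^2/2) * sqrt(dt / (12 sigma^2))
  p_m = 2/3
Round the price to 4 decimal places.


dt = T/N = 1.000000; dx = sigma*sqrt(3*dt) = 0.242487
u = exp(dx) = 1.274415; d = 1/u = 0.784674
p_u = 0.239248, p_m = 0.666667, p_d = 0.094085
Discount per step: exp(-r*dt) = 0.955997
Stock lattice S(k, j) with j the centered position index:
  k=0: S(0,+0) = 10.1600
  k=1: S(1,-1) = 7.9723; S(1,+0) = 10.1600; S(1,+1) = 12.9481
  k=2: S(2,-2) = 6.2556; S(2,-1) = 7.9723; S(2,+0) = 10.1600; S(2,+1) = 12.9481; S(2,+2) = 16.5012
Terminal payoffs V(N, j) = max(S_T - K, 0):
  V(2,-2) = 0.000000; V(2,-1) = 0.000000; V(2,+0) = 0.000000; V(2,+1) = 1.148055; V(2,+2) = 4.701193
Backward induction: V(k, j) = exp(-r*dt) * [p_u * V(k+1, j+1) + p_m * V(k+1, j) + p_d * V(k+1, j-1)]
  V(1,-1) = exp(-r*dt) * [p_u*0.000000 + p_m*0.000000 + p_d*0.000000] = 0.000000
  V(1,+0) = exp(-r*dt) * [p_u*1.148055 + p_m*0.000000 + p_d*0.000000] = 0.262583
  V(1,+1) = exp(-r*dt) * [p_u*4.701193 + p_m*1.148055 + p_d*0.000000] = 1.806950
  V(0,+0) = exp(-r*dt) * [p_u*1.806950 + p_m*0.262583 + p_d*0.000000] = 0.580639

Answer: Price = V(0,0) = 0.5806


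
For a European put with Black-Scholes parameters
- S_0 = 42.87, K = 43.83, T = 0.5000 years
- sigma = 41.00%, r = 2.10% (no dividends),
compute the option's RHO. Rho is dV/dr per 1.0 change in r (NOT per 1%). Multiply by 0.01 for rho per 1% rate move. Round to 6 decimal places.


d1 = 0.1047855199; d2 = -0.1851282604
phi(d1) = 0.3967580873; exp(-qT) = 1.0000000000; exp(-rT) = 0.9895549326
N(-d2) = 0.5734357820
Rho = -K*T*exp(-rT)*N(-d2) = -43.8300 * 0.5000 * 0.9895549326 * 0.5734357820 = -12.435584

Answer: Rho = -12.435584


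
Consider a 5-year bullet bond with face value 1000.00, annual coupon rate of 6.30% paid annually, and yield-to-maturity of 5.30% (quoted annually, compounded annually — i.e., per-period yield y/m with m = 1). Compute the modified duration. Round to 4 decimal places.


Answer: Modified duration = 4.2303

Derivation:
Coupon per period c = face * coupon_rate / m = 63.000000
Periods per year m = 1; per-period yield y/m = 0.053000
Number of cashflows N = 5
Cashflows (t years, CF_t, discount factor 1/(1+y/m)^(m*t), PV):
  t = 1.0000: CF_t = 63.000000, DF = 0.949668, PV = 59.829060
  t = 2.0000: CF_t = 63.000000, DF = 0.901869, PV = 56.817721
  t = 3.0000: CF_t = 63.000000, DF = 0.856475, PV = 53.957949
  t = 4.0000: CF_t = 63.000000, DF = 0.813367, PV = 51.242117
  t = 5.0000: CF_t = 1063.000000, DF = 0.772428, PV = 821.091221
Price P = sum_t PV_t = 1042.938068
First compute Macaulay numerator sum_t t * PV_t:
  t * PV_t at t = 1.0000: 59.829060
  t * PV_t at t = 2.0000: 113.635441
  t * PV_t at t = 3.0000: 161.873848
  t * PV_t at t = 4.0000: 204.968468
  t * PV_t at t = 5.0000: 4105.456104
Macaulay duration D = 4645.762921 / 1042.938068 = 4.454495
Modified duration = D / (1 + y/m) = 4.454495 / (1 + 0.053000) = 4.230290


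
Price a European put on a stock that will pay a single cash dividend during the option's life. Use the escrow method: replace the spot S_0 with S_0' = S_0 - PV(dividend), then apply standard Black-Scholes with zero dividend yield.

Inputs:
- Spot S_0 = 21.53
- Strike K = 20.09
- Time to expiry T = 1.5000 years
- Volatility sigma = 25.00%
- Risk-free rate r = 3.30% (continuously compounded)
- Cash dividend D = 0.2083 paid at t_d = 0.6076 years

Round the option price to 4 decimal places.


PV(D) = D * exp(-r * t_d) = 0.2083 * 0.98014888 = 0.20416501
S_0' = S_0 - PV(D) = 21.5300 - 0.20416501 = 21.32583499
d1 = (ln(S_0'/K) + (r + sigma^2/2)*T) / (sigma*sqrt(T)) = 0.50972924
d2 = d1 - sigma*sqrt(T) = 0.20354303
exp(-rT) = 0.95170516
N(-d1) = 0.30512058; N(-d2) = 0.41935531
P = K * exp(-rT) * N(-d2) - S_0' * N(-d1) = 20.0900 * 0.95170516 * 0.41935531 - 21.32583499 * 0.30512058 = 1.5110

Answer: Price = 1.5110


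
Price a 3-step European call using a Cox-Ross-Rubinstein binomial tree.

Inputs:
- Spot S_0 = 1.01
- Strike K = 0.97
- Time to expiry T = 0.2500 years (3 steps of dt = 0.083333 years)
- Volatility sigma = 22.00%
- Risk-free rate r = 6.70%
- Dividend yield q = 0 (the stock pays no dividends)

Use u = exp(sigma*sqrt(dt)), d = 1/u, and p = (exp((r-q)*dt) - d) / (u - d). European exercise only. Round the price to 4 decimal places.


dt = T/N = 0.083333
u = exp(sigma*sqrt(dt)) = 1.065569; d = 1/u = 0.938466
p = (exp((r-q)*dt) - d) / (u - d) = 0.528179
Discount per step: exp(-r*dt) = 0.994432
Stock lattice S(k, i) with i counting down-moves:
  k=0: S(0,0) = 1.0100
  k=1: S(1,0) = 1.0762; S(1,1) = 0.9479
  k=2: S(2,0) = 1.1468; S(2,1) = 1.0100; S(2,2) = 0.8895
  k=3: S(3,0) = 1.2220; S(3,1) = 1.0762; S(3,2) = 0.9479; S(3,3) = 0.8348
Terminal payoffs V(N, i) = max(S_T - K, 0):
  V(3,0) = 0.251984; V(3,1) = 0.106224; V(3,2) = 0.000000; V(3,3) = 0.000000
Backward induction: V(k, i) = exp(-r*dt) * [p * V(k+1, i) + (1-p) * V(k+1, i+1)].
  V(2,0) = exp(-r*dt) * [p*0.251984 + (1-p)*0.106224] = 0.182191
  V(2,1) = exp(-r*dt) * [p*0.106224 + (1-p)*0.000000] = 0.055793
  V(2,2) = exp(-r*dt) * [p*0.000000 + (1-p)*0.000000] = 0.000000
  V(1,0) = exp(-r*dt) * [p*0.182191 + (1-p)*0.055793] = 0.121872
  V(1,1) = exp(-r*dt) * [p*0.055793 + (1-p)*0.000000] = 0.029305
  V(0,0) = exp(-r*dt) * [p*0.121872 + (1-p)*0.029305] = 0.077761

Answer: Price = V(0,0) = 0.0778


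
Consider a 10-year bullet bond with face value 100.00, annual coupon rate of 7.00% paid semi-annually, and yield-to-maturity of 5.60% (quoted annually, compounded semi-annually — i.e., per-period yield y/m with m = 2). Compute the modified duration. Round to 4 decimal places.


Answer: Modified duration = 7.2985

Derivation:
Coupon per period c = face * coupon_rate / m = 3.500000
Periods per year m = 2; per-period yield y/m = 0.028000
Number of cashflows N = 20
Cashflows (t years, CF_t, discount factor 1/(1+y/m)^(m*t), PV):
  t = 0.5000: CF_t = 3.500000, DF = 0.972763, PV = 3.404669
  t = 1.0000: CF_t = 3.500000, DF = 0.946267, PV = 3.311935
  t = 1.5000: CF_t = 3.500000, DF = 0.920493, PV = 3.221727
  t = 2.0000: CF_t = 3.500000, DF = 0.895422, PV = 3.133975
  t = 2.5000: CF_t = 3.500000, DF = 0.871033, PV = 3.048614
  t = 3.0000: CF_t = 3.500000, DF = 0.847308, PV = 2.965578
  t = 3.5000: CF_t = 3.500000, DF = 0.824230, PV = 2.884804
  t = 4.0000: CF_t = 3.500000, DF = 0.801780, PV = 2.806229
  t = 4.5000: CF_t = 3.500000, DF = 0.779941, PV = 2.729795
  t = 5.0000: CF_t = 3.500000, DF = 0.758698, PV = 2.655442
  t = 5.5000: CF_t = 3.500000, DF = 0.738033, PV = 2.583115
  t = 6.0000: CF_t = 3.500000, DF = 0.717931, PV = 2.512758
  t = 6.5000: CF_t = 3.500000, DF = 0.698376, PV = 2.444317
  t = 7.0000: CF_t = 3.500000, DF = 0.679354, PV = 2.377740
  t = 7.5000: CF_t = 3.500000, DF = 0.660851, PV = 2.312977
  t = 8.0000: CF_t = 3.500000, DF = 0.642851, PV = 2.249978
  t = 8.5000: CF_t = 3.500000, DF = 0.625341, PV = 2.188694
  t = 9.0000: CF_t = 3.500000, DF = 0.608309, PV = 2.129080
  t = 9.5000: CF_t = 3.500000, DF = 0.591740, PV = 2.071089
  t = 10.0000: CF_t = 103.500000, DF = 0.575622, PV = 59.576921
Price P = sum_t PV_t = 110.609439
First compute Macaulay numerator sum_t t * PV_t:
  t * PV_t at t = 0.5000: 1.702335
  t * PV_t at t = 1.0000: 3.311935
  t * PV_t at t = 1.5000: 4.832590
  t * PV_t at t = 2.0000: 6.267951
  t * PV_t at t = 2.5000: 7.621536
  t * PV_t at t = 3.0000: 8.896734
  t * PV_t at t = 3.5000: 10.096812
  t * PV_t at t = 4.0000: 11.224916
  t * PV_t at t = 4.5000: 12.284077
  t * PV_t at t = 5.0000: 13.277212
  t * PV_t at t = 5.5000: 14.207134
  t * PV_t at t = 6.0000: 15.076548
  t * PV_t at t = 6.5000: 15.888061
  t * PV_t at t = 7.0000: 16.644183
  t * PV_t at t = 7.5000: 17.347328
  t * PV_t at t = 8.0000: 17.999821
  t * PV_t at t = 8.5000: 18.603901
  t * PV_t at t = 9.0000: 19.161720
  t * PV_t at t = 9.5000: 19.675350
  t * PV_t at t = 10.0000: 595.769213
Macaulay duration D = 829.889358 / 110.609439 = 7.502880
Modified duration = D / (1 + y/m) = 7.502880 / (1 + 0.028000) = 7.298521


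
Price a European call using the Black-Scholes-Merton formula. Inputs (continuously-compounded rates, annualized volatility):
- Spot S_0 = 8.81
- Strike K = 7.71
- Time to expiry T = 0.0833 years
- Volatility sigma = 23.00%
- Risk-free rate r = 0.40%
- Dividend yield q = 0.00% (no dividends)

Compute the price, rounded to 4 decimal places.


Answer: Price = 1.1070

Derivation:
d1 = (ln(S/K) + (r - q + 0.5*sigma^2) * T) / (sigma * sqrt(T)) = 2.04732813
d2 = d1 - sigma * sqrt(T) = 1.98094613
exp(-rT) = 0.99966686; exp(-qT) = 1.00000000
C = S_0 * exp(-qT) * N(d1) - K * exp(-rT) * N(d2)
N(d1) = 0.97968706; N(d2) = 0.97620134
C = 8.8100 * 1.00000000 * 0.97968706 - 7.7100 * 0.99966686 * 0.97620134 = 1.1070


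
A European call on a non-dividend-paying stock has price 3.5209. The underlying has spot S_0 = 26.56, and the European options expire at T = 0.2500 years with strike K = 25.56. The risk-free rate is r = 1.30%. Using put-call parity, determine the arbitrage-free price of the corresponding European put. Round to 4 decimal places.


Put-call parity: C - P = S_0 * exp(-qT) - K * exp(-rT).
S_0 * exp(-qT) = 26.5600 * 1.00000000 = 26.56000000
K * exp(-rT) = 25.5600 * 0.99675528 = 25.47706484
P = C - S*exp(-qT) + K*exp(-rT)
P = 3.5209 - 26.56000000 + 25.47706484 = 2.4380

Answer: Put price = 2.4380


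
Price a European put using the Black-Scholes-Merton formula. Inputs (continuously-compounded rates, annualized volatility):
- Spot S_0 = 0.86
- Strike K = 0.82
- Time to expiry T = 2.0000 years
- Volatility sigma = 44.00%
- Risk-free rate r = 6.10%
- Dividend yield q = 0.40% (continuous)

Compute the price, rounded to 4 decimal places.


d1 = (ln(S/K) + (r - q + 0.5*sigma^2) * T) / (sigma * sqrt(T)) = 0.57087310
d2 = d1 - sigma * sqrt(T) = -0.05138087
exp(-rT) = 0.88514837; exp(-qT) = 0.99203191
P = K * exp(-rT) * N(-d2) - S_0 * exp(-qT) * N(-d1)
N(-d1) = 0.28404283; N(-d2) = 0.52048899
P = 0.8200 * 0.88514837 * 0.52048899 - 0.8600 * 0.99203191 * 0.28404283 = 0.1355

Answer: Price = 0.1355


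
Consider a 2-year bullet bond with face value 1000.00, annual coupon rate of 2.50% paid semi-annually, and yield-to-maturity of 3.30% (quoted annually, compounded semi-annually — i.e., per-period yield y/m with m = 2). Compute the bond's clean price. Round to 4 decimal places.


Answer: Price = 984.6388

Derivation:
Coupon per period c = face * coupon_rate / m = 12.500000
Periods per year m = 2; per-period yield y/m = 0.016500
Number of cashflows N = 4
Cashflows (t years, CF_t, discount factor 1/(1+y/m)^(m*t), PV):
  t = 0.5000: CF_t = 12.500000, DF = 0.983768, PV = 12.297098
  t = 1.0000: CF_t = 12.500000, DF = 0.967799, PV = 12.097489
  t = 1.5000: CF_t = 12.500000, DF = 0.952090, PV = 11.901121
  t = 2.0000: CF_t = 1012.500000, DF = 0.936635, PV = 948.343125
Price P = sum_t PV_t = 984.638833


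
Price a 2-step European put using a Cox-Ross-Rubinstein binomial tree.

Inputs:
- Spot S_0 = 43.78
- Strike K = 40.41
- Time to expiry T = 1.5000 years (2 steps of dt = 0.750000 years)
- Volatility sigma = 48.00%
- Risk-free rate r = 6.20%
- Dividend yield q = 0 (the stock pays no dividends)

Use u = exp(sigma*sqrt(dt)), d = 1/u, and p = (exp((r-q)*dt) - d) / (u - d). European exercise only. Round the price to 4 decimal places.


Answer: Price = V(0,0) = 5.8159

Derivation:
dt = T/N = 0.750000
u = exp(sigma*sqrt(dt)) = 1.515419; d = 1/u = 0.659883
p = (exp((r-q)*dt) - d) / (u - d) = 0.453183
Discount per step: exp(-r*dt) = 0.954565
Stock lattice S(k, i) with i counting down-moves:
  k=0: S(0,0) = 43.7800
  k=1: S(1,0) = 66.3451; S(1,1) = 28.8897
  k=2: S(2,0) = 100.5406; S(2,1) = 43.7800; S(2,2) = 19.0638
Terminal payoffs V(N, i) = max(K - S_T, 0):
  V(2,0) = 0.000000; V(2,1) = 0.000000; V(2,2) = 21.346172
Backward induction: V(k, i) = exp(-r*dt) * [p * V(k+1, i) + (1-p) * V(k+1, i+1)].
  V(1,0) = exp(-r*dt) * [p*0.000000 + (1-p)*0.000000] = 0.000000
  V(1,1) = exp(-r*dt) * [p*0.000000 + (1-p)*21.346172] = 11.142098
  V(0,0) = exp(-r*dt) * [p*0.000000 + (1-p)*11.142098] = 5.815860


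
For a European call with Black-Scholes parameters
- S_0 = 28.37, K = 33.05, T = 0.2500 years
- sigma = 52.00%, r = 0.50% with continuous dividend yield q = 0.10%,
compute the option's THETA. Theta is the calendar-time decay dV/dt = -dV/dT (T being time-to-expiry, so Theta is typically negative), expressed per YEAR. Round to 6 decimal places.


d1 = -0.4534204518; d2 = -0.7134204518
phi(d1) = 0.3599703593; exp(-qT) = 0.9997500312; exp(-rT) = 0.9987507809
Theta = -S*exp(-qT)*phi(d1)*sigma/(2*sqrt(T)) - r*K*exp(-rT)*N(d2) + q*S*exp(-qT)*N(d1)
N(d1) = 0.3251230061; N(d2) = 0.2377928106; sqrt(T) = 0.5000000000
Term 1 = -28.3700 * 0.9997500312 * 0.3599703593 * 0.5200 / (2 * 0.5000000000) = -5.3090992875
Term 2 = -0.0050 * 33.0500 * 0.9987507809 * 0.2377928106 = -0.0392461736
Term 3 = 0.0010 * 28.3700 * 0.9997500312 * 0.3251230061 = 0.0092214340
Theta = -5.3090992875 + (-0.0392461736) + (0.0092214340) = -5.339124

Answer: Theta = -5.339124


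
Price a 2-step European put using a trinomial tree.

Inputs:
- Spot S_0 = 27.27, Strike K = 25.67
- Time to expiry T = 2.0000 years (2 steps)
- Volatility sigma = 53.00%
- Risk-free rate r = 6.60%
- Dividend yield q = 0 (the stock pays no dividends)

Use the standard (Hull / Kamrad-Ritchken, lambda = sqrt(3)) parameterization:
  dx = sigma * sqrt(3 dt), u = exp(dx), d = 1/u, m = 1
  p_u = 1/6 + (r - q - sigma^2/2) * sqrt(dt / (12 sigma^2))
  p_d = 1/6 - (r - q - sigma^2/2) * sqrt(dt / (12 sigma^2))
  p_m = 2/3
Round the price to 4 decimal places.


dt = T/N = 1.000000; dx = sigma*sqrt(3*dt) = 0.917987
u = exp(dx) = 2.504244; d = 1/u = 0.399322
p_u = 0.126116, p_m = 0.666667, p_d = 0.207217
Discount per step: exp(-r*dt) = 0.936131
Stock lattice S(k, j) with j the centered position index:
  k=0: S(0,+0) = 27.2700
  k=1: S(1,-1) = 10.8895; S(1,+0) = 27.2700; S(1,+1) = 68.2907
  k=2: S(2,-2) = 4.3484; S(2,-1) = 10.8895; S(2,+0) = 27.2700; S(2,+1) = 68.2907; S(2,+2) = 171.0167
Terminal payoffs V(N, j) = max(K - S_T, 0):
  V(2,-2) = 21.321577; V(2,-1) = 14.780486; V(2,+0) = 0.000000; V(2,+1) = 0.000000; V(2,+2) = 0.000000
Backward induction: V(k, j) = exp(-r*dt) * [p_u * V(k+1, j+1) + p_m * V(k+1, j) + p_d * V(k+1, j-1)]
  V(1,-1) = exp(-r*dt) * [p_u*0.000000 + p_m*14.780486 + p_d*21.321577] = 13.360327
  V(1,+0) = exp(-r*dt) * [p_u*0.000000 + p_m*0.000000 + p_d*14.780486] = 2.867157
  V(1,+1) = exp(-r*dt) * [p_u*0.000000 + p_m*0.000000 + p_d*0.000000] = 0.000000
  V(0,+0) = exp(-r*dt) * [p_u*0.000000 + p_m*2.867157 + p_d*13.360327] = 4.381026

Answer: Price = V(0,0) = 4.3810


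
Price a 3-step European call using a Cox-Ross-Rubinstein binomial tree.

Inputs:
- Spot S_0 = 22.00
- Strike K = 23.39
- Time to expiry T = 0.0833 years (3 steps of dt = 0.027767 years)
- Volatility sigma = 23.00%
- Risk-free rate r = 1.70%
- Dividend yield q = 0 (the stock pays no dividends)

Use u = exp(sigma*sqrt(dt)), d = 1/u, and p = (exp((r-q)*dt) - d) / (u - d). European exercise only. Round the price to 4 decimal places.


dt = T/N = 0.027767
u = exp(sigma*sqrt(dt)) = 1.039070; d = 1/u = 0.962399
p = (exp((r-q)*dt) - d) / (u - d) = 0.496578
Discount per step: exp(-r*dt) = 0.999528
Stock lattice S(k, i) with i counting down-moves:
  k=0: S(0,0) = 22.0000
  k=1: S(1,0) = 22.8595; S(1,1) = 21.1728
  k=2: S(2,0) = 23.7526; S(2,1) = 22.0000; S(2,2) = 20.3767
  k=3: S(3,0) = 24.6806; S(3,1) = 22.8595; S(3,2) = 21.1728; S(3,3) = 19.6105
Terminal payoffs V(N, i) = max(S_T - K, 0):
  V(3,0) = 1.290648; V(3,1) = 0.000000; V(3,2) = 0.000000; V(3,3) = 0.000000
Backward induction: V(k, i) = exp(-r*dt) * [p * V(k+1, i) + (1-p) * V(k+1, i+1)].
  V(2,0) = exp(-r*dt) * [p*1.290648 + (1-p)*0.000000] = 0.640605
  V(2,1) = exp(-r*dt) * [p*0.000000 + (1-p)*0.000000] = 0.000000
  V(2,2) = exp(-r*dt) * [p*0.000000 + (1-p)*0.000000] = 0.000000
  V(1,0) = exp(-r*dt) * [p*0.640605 + (1-p)*0.000000] = 0.317960
  V(1,1) = exp(-r*dt) * [p*0.000000 + (1-p)*0.000000] = 0.000000
  V(0,0) = exp(-r*dt) * [p*0.317960 + (1-p)*0.000000] = 0.157817

Answer: Price = V(0,0) = 0.1578


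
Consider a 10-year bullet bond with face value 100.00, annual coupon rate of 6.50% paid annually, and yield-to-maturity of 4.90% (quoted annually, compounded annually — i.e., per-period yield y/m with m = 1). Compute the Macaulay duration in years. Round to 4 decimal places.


Coupon per period c = face * coupon_rate / m = 6.500000
Periods per year m = 1; per-period yield y/m = 0.049000
Number of cashflows N = 10
Cashflows (t years, CF_t, discount factor 1/(1+y/m)^(m*t), PV):
  t = 1.0000: CF_t = 6.500000, DF = 0.953289, PV = 6.196378
  t = 2.0000: CF_t = 6.500000, DF = 0.908760, PV = 5.906938
  t = 3.0000: CF_t = 6.500000, DF = 0.866310, PV = 5.631018
  t = 4.0000: CF_t = 6.500000, DF = 0.825844, PV = 5.367986
  t = 5.0000: CF_t = 6.500000, DF = 0.787268, PV = 5.117242
  t = 6.0000: CF_t = 6.500000, DF = 0.750494, PV = 4.878209
  t = 7.0000: CF_t = 6.500000, DF = 0.715437, PV = 4.650342
  t = 8.0000: CF_t = 6.500000, DF = 0.682018, PV = 4.433120
  t = 9.0000: CF_t = 6.500000, DF = 0.650161, PV = 4.226043
  t = 10.0000: CF_t = 106.500000, DF = 0.619791, PV = 66.007719
Price P = sum_t PV_t = 112.414995
Macaulay numerator sum_t t * PV_t:
  t * PV_t at t = 1.0000: 6.196378
  t * PV_t at t = 2.0000: 11.813875
  t * PV_t at t = 3.0000: 16.893053
  t * PV_t at t = 4.0000: 21.471945
  t * PV_t at t = 5.0000: 25.586208
  t * PV_t at t = 6.0000: 29.269256
  t * PV_t at t = 7.0000: 32.552397
  t * PV_t at t = 8.0000: 35.464957
  t * PV_t at t = 9.0000: 38.034391
  t * PV_t at t = 10.0000: 660.077191
Macaulay duration D = (sum_t t * PV_t) / P = 877.359651 / 112.414995 = 7.804650

Answer: Macaulay duration = 7.8046 years


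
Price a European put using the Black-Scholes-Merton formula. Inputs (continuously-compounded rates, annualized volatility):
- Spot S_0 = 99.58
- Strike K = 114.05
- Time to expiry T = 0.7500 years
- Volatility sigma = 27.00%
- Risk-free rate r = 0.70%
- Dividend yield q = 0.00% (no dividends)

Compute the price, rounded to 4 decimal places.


d1 = (ln(S/K) + (r - q + 0.5*sigma^2) * T) / (sigma * sqrt(T)) = -0.44087368
d2 = d1 - sigma * sqrt(T) = -0.67470054
exp(-rT) = 0.99476376; exp(-qT) = 1.00000000
P = K * exp(-rT) * N(-d2) - S_0 * exp(-qT) * N(-d1)
N(-d1) = 0.67034778; N(-d2) = 0.75006698
P = 114.0500 * 0.99476376 * 0.75006698 - 99.5800 * 1.00000000 * 0.67034778 = 18.3440

Answer: Price = 18.3440


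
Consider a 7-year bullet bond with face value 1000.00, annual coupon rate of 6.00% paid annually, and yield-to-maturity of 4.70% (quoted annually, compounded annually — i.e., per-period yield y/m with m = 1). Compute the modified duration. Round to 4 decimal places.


Answer: Modified duration = 5.6940

Derivation:
Coupon per period c = face * coupon_rate / m = 60.000000
Periods per year m = 1; per-period yield y/m = 0.047000
Number of cashflows N = 7
Cashflows (t years, CF_t, discount factor 1/(1+y/m)^(m*t), PV):
  t = 1.0000: CF_t = 60.000000, DF = 0.955110, PV = 57.306590
  t = 2.0000: CF_t = 60.000000, DF = 0.912235, PV = 54.734088
  t = 3.0000: CF_t = 60.000000, DF = 0.871284, PV = 52.277066
  t = 4.0000: CF_t = 60.000000, DF = 0.832172, PV = 49.930340
  t = 5.0000: CF_t = 60.000000, DF = 0.794816, PV = 47.688959
  t = 6.0000: CF_t = 60.000000, DF = 0.759137, PV = 45.548194
  t = 7.0000: CF_t = 1060.000000, DF = 0.725059, PV = 768.562329
Price P = sum_t PV_t = 1076.047566
First compute Macaulay numerator sum_t t * PV_t:
  t * PV_t at t = 1.0000: 57.306590
  t * PV_t at t = 2.0000: 109.468176
  t * PV_t at t = 3.0000: 156.831198
  t * PV_t at t = 4.0000: 199.721360
  t * PV_t at t = 5.0000: 238.444795
  t * PV_t at t = 6.0000: 273.289163
  t * PV_t at t = 7.0000: 5379.936300
Macaulay duration D = 6414.997583 / 1076.047566 = 5.961630
Modified duration = D / (1 + y/m) = 5.961630 / (1 + 0.047000) = 5.694012


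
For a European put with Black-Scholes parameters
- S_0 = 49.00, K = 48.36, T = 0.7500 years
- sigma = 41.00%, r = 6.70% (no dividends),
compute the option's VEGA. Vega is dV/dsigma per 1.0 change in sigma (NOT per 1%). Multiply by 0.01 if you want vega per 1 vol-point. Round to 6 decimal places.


d1 = 0.3560836579; d2 = 0.0010132423
phi(d1) = 0.3744352759; exp(-qT) = 1.0000000000; exp(-rT) = 0.9509916469
Vega = S * exp(-qT) * phi(d1) * sqrt(T) = 49.0000 * 1.0000000000 * 0.3744352759 * 0.8660254038 = 15.889253

Answer: Vega = 15.889253


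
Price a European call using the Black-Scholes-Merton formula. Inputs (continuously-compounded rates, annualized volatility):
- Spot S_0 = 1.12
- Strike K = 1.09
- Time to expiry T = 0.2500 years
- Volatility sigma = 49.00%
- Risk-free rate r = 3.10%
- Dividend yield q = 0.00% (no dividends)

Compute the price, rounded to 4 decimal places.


d1 = (ln(S/K) + (r - q + 0.5*sigma^2) * T) / (sigma * sqrt(T)) = 0.26495302
d2 = d1 - sigma * sqrt(T) = 0.01995302
exp(-rT) = 0.99227995; exp(-qT) = 1.00000000
C = S_0 * exp(-qT) * N(d1) - K * exp(-rT) * N(d2)
N(d1) = 0.60447717; N(d2) = 0.50795957
C = 1.1200 * 1.00000000 * 0.60447717 - 1.0900 * 0.99227995 * 0.50795957 = 0.1276

Answer: Price = 0.1276


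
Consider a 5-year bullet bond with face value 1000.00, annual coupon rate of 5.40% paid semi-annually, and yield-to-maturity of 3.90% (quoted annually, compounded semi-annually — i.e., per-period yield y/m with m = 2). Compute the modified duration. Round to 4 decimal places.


Coupon per period c = face * coupon_rate / m = 27.000000
Periods per year m = 2; per-period yield y/m = 0.019500
Number of cashflows N = 10
Cashflows (t years, CF_t, discount factor 1/(1+y/m)^(m*t), PV):
  t = 0.5000: CF_t = 27.000000, DF = 0.980873, PV = 26.483570
  t = 1.0000: CF_t = 27.000000, DF = 0.962112, PV = 25.977019
  t = 1.5000: CF_t = 27.000000, DF = 0.943709, PV = 25.480155
  t = 2.0000: CF_t = 27.000000, DF = 0.925659, PV = 24.992796
  t = 2.5000: CF_t = 27.000000, DF = 0.907954, PV = 24.514758
  t = 3.0000: CF_t = 27.000000, DF = 0.890588, PV = 24.045864
  t = 3.5000: CF_t = 27.000000, DF = 0.873553, PV = 23.585938
  t = 4.0000: CF_t = 27.000000, DF = 0.856845, PV = 23.134809
  t = 4.5000: CF_t = 27.000000, DF = 0.840456, PV = 22.692309
  t = 5.0000: CF_t = 1027.000000, DF = 0.824380, PV = 846.638751
Price P = sum_t PV_t = 1067.545970
First compute Macaulay numerator sum_t t * PV_t:
  t * PV_t at t = 0.5000: 13.241785
  t * PV_t at t = 1.0000: 25.977019
  t * PV_t at t = 1.5000: 38.220233
  t * PV_t at t = 2.0000: 49.985592
  t * PV_t at t = 2.5000: 61.286895
  t * PV_t at t = 3.0000: 72.137592
  t * PV_t at t = 3.5000: 82.550783
  t * PV_t at t = 4.0000: 92.539237
  t * PV_t at t = 4.5000: 102.115392
  t * PV_t at t = 5.0000: 4233.193755
Macaulay duration D = 4771.248283 / 1067.545970 = 4.469361
Modified duration = D / (1 + y/m) = 4.469361 / (1 + 0.019500) = 4.383875

Answer: Modified duration = 4.3839


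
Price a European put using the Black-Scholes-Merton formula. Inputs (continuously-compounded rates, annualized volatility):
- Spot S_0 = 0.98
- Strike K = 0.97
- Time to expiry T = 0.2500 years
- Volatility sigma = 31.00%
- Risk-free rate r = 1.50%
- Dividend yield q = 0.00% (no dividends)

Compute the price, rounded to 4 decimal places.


d1 = (ln(S/K) + (r - q + 0.5*sigma^2) * T) / (sigma * sqrt(T)) = 0.16786452
d2 = d1 - sigma * sqrt(T) = 0.01286452
exp(-rT) = 0.99625702; exp(-qT) = 1.00000000
P = K * exp(-rT) * N(-d2) - S_0 * exp(-qT) * N(-d1)
N(-d1) = 0.43334493; N(-d2) = 0.49486794
P = 0.9700 * 0.99625702 * 0.49486794 - 0.9800 * 1.00000000 * 0.43334493 = 0.0535

Answer: Price = 0.0535


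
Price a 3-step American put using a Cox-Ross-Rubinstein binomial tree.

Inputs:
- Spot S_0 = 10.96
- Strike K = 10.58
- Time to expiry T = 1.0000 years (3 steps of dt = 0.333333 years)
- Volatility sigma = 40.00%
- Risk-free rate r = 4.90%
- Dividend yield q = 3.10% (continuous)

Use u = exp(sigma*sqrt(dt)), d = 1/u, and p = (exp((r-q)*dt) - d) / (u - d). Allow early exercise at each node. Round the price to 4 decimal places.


dt = T/N = 0.333333
u = exp(sigma*sqrt(dt)) = 1.259784; d = 1/u = 0.793787
p = (exp((r-q)*dt) - d) / (u - d) = 0.455435
Discount per step: exp(-r*dt) = 0.983799
Stock lattice S(k, i) with i counting down-moves:
  k=0: S(0,0) = 10.9600
  k=1: S(1,0) = 13.8072; S(1,1) = 8.6999
  k=2: S(2,0) = 17.3941; S(2,1) = 10.9600; S(2,2) = 6.9059
  k=3: S(3,0) = 21.9128; S(3,1) = 13.8072; S(3,2) = 8.6999; S(3,3) = 5.4818
Terminal payoffs V(N, i) = max(K - S_T, 0):
  V(3,0) = 0.000000; V(3,1) = 0.000000; V(3,2) = 1.880094; V(3,3) = 5.098209
Backward induction: V(k, i) = exp(-r*dt) * [p * V(k+1, i) + (1-p) * V(k+1, i+1)]; then take max(V_cont, immediate exercise) for American.
  V(2,0) = exp(-r*dt) * [p*0.000000 + (1-p)*0.000000] = 0.000000; exercise = 0.000000; V(2,0) = max -> 0.000000
  V(2,1) = exp(-r*dt) * [p*0.000000 + (1-p)*1.880094] = 1.007248; exercise = 0.000000; V(2,1) = max -> 1.007248
  V(2,2) = exp(-r*dt) * [p*1.880094 + (1-p)*5.098209] = 3.573718; exercise = 3.674128; V(2,2) = max -> 3.674128
  V(1,0) = exp(-r*dt) * [p*0.000000 + (1-p)*1.007248] = 0.539626; exercise = 0.000000; V(1,0) = max -> 0.539626
  V(1,1) = exp(-r*dt) * [p*1.007248 + (1-p)*3.674128] = 2.419692; exercise = 1.880094; V(1,1) = max -> 2.419692
  V(0,0) = exp(-r*dt) * [p*0.539626 + (1-p)*2.419692] = 1.538116; exercise = 0.000000; V(0,0) = max -> 1.538116

Answer: Price = V(0,0) = 1.5381


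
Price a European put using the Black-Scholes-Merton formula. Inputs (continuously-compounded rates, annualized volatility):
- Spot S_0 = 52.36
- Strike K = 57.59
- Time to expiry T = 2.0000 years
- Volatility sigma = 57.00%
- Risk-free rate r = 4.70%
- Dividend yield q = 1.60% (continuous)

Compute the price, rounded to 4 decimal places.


d1 = (ln(S/K) + (r - q + 0.5*sigma^2) * T) / (sigma * sqrt(T)) = 0.36185755
d2 = d1 - sigma * sqrt(T) = -0.44424418
exp(-rT) = 0.91028276; exp(-qT) = 0.96850658
P = K * exp(-rT) * N(-d2) - S_0 * exp(-qT) * N(-d1)
N(-d1) = 0.35872924; N(-d2) = 0.67156697
P = 57.5900 * 0.91028276 * 0.67156697 - 52.3600 * 0.96850658 * 0.35872924 = 17.0142

Answer: Price = 17.0142


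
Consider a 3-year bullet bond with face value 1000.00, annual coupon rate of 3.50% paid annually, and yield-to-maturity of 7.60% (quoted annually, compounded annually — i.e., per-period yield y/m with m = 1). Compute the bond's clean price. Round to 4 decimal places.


Answer: Price = 893.5717

Derivation:
Coupon per period c = face * coupon_rate / m = 35.000000
Periods per year m = 1; per-period yield y/m = 0.076000
Number of cashflows N = 3
Cashflows (t years, CF_t, discount factor 1/(1+y/m)^(m*t), PV):
  t = 1.0000: CF_t = 35.000000, DF = 0.929368, PV = 32.527881
  t = 2.0000: CF_t = 35.000000, DF = 0.863725, PV = 30.230373
  t = 3.0000: CF_t = 1035.000000, DF = 0.802718, PV = 830.813483
Price P = sum_t PV_t = 893.571736


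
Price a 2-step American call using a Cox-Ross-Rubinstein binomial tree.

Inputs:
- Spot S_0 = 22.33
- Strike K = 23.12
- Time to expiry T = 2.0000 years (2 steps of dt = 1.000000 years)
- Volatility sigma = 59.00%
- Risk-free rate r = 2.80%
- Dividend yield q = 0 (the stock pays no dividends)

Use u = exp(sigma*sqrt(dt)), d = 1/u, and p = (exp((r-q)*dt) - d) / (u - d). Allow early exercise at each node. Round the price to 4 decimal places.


Answer: Price = V(0,0) = 6.7425

Derivation:
dt = T/N = 1.000000
u = exp(sigma*sqrt(dt)) = 1.803988; d = 1/u = 0.554327
p = (exp((r-q)*dt) - d) / (u - d) = 0.379358
Discount per step: exp(-r*dt) = 0.972388
Stock lattice S(k, i) with i counting down-moves:
  k=0: S(0,0) = 22.3300
  k=1: S(1,0) = 40.2831; S(1,1) = 12.3781
  k=2: S(2,0) = 72.6702; S(2,1) = 22.3300; S(2,2) = 6.8615
Terminal payoffs V(N, i) = max(S_T - K, 0):
  V(2,0) = 49.550176; V(2,1) = 0.000000; V(2,2) = 0.000000
Backward induction: V(k, i) = exp(-r*dt) * [p * V(k+1, i) + (1-p) * V(k+1, i+1)]; then take max(V_cont, immediate exercise) for American.
  V(1,0) = exp(-r*dt) * [p*49.550176 + (1-p)*0.000000] = 18.278212; exercise = 17.163061; V(1,0) = max -> 18.278212
  V(1,1) = exp(-r*dt) * [p*0.000000 + (1-p)*0.000000] = 0.000000; exercise = 0.000000; V(1,1) = max -> 0.000000
  V(0,0) = exp(-r*dt) * [p*18.278212 + (1-p)*0.000000] = 6.742519; exercise = 0.000000; V(0,0) = max -> 6.742519


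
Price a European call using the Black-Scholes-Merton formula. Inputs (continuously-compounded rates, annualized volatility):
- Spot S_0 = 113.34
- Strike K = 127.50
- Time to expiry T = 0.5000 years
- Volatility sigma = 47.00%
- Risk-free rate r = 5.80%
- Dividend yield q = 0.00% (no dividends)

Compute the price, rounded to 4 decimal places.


d1 = (ln(S/K) + (r - q + 0.5*sigma^2) * T) / (sigma * sqrt(T)) = -0.10079796
d2 = d1 - sigma * sqrt(T) = -0.43313815
exp(-rT) = 0.97141646; exp(-qT) = 1.00000000
C = S_0 * exp(-qT) * N(d1) - K * exp(-rT) * N(d2)
N(d1) = 0.45985542; N(d2) = 0.33245720
C = 113.3400 * 1.00000000 * 0.45985542 - 127.5000 * 0.97141646 * 0.33245720 = 10.9433

Answer: Price = 10.9433


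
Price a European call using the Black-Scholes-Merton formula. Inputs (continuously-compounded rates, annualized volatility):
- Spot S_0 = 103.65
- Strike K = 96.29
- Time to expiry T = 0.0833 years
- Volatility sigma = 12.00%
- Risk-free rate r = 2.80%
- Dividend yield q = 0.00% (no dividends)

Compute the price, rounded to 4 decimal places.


Answer: Price = 7.6015

Derivation:
d1 = (ln(S/K) + (r - q + 0.5*sigma^2) * T) / (sigma * sqrt(T)) = 2.21133380
d2 = d1 - sigma * sqrt(T) = 2.17669971
exp(-rT) = 0.99767032; exp(-qT) = 1.00000000
C = S_0 * exp(-qT) * N(d1) - K * exp(-rT) * N(d2)
N(d1) = 0.98649363; N(d2) = 0.98524851
C = 103.6500 * 1.00000000 * 0.98649363 - 96.2900 * 0.99767032 * 0.98524851 = 7.6015


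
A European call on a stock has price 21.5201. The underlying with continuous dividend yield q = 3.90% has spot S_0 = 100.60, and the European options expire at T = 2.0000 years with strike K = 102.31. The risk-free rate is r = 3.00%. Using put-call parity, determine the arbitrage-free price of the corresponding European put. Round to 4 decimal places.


Answer: Put price = 24.8206

Derivation:
Put-call parity: C - P = S_0 * exp(-qT) - K * exp(-rT).
S_0 * exp(-qT) = 100.6000 * 0.92496443 = 93.05142131
K * exp(-rT) = 102.3100 * 0.94176453 = 96.35192943
P = C - S*exp(-qT) + K*exp(-rT)
P = 21.5201 - 93.05142131 + 96.35192943 = 24.8206


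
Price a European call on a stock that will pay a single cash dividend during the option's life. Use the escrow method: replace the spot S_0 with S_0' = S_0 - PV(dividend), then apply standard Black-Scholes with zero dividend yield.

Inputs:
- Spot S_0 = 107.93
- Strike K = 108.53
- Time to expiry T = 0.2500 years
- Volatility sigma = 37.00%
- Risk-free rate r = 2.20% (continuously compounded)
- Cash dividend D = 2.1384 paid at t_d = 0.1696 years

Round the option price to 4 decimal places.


Answer: Price = 6.8542

Derivation:
PV(D) = D * exp(-r * t_d) = 2.1384 * 0.99627575 = 2.13043607
S_0' = S_0 - PV(D) = 107.9300 - 2.13043607 = 105.79956393
d1 = (ln(S_0'/K) + (r + sigma^2/2)*T) / (sigma*sqrt(T)) = -0.01550127
d2 = d1 - sigma*sqrt(T) = -0.20050127
exp(-rT) = 0.99451510
N(d1) = 0.49381614; N(d2) = 0.42054428
C = S_0' * N(d1) - K * exp(-rT) * N(d2) = 105.79956393 * 0.49381614 - 108.5300 * 0.99451510 * 0.42054428 = 6.8542


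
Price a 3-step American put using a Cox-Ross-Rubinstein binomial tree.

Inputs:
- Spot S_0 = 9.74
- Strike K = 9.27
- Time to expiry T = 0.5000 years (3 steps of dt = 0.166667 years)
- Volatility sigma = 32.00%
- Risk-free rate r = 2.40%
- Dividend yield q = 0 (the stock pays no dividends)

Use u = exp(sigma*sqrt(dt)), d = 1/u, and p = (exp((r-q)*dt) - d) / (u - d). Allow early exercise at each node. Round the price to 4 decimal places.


Answer: Price = V(0,0) = 0.6543

Derivation:
dt = T/N = 0.166667
u = exp(sigma*sqrt(dt)) = 1.139557; d = 1/u = 0.877534
p = (exp((r-q)*dt) - d) / (u - d) = 0.482683
Discount per step: exp(-r*dt) = 0.996008
Stock lattice S(k, i) with i counting down-moves:
  k=0: S(0,0) = 9.7400
  k=1: S(1,0) = 11.0993; S(1,1) = 8.5472
  k=2: S(2,0) = 12.6483; S(2,1) = 9.7400; S(2,2) = 7.5004
  k=3: S(3,0) = 14.4134; S(3,1) = 11.0993; S(3,2) = 8.5472; S(3,3) = 6.5819
Terminal payoffs V(N, i) = max(K - S_T, 0):
  V(3,0) = 0.000000; V(3,1) = 0.000000; V(3,2) = 0.722818; V(3,3) = 2.688105
Backward induction: V(k, i) = exp(-r*dt) * [p * V(k+1, i) + (1-p) * V(k+1, i+1)]; then take max(V_cont, immediate exercise) for American.
  V(2,0) = exp(-r*dt) * [p*0.000000 + (1-p)*0.000000] = 0.000000; exercise = 0.000000; V(2,0) = max -> 0.000000
  V(2,1) = exp(-r*dt) * [p*0.000000 + (1-p)*0.722818] = 0.372433; exercise = 0.000000; V(2,1) = max -> 0.372433
  V(2,2) = exp(-r*dt) * [p*0.722818 + (1-p)*2.688105] = 1.732550; exercise = 1.769556; V(2,2) = max -> 1.769556
  V(1,0) = exp(-r*dt) * [p*0.000000 + (1-p)*0.372433] = 0.191897; exercise = 0.000000; V(1,0) = max -> 0.191897
  V(1,1) = exp(-r*dt) * [p*0.372433 + (1-p)*1.769556] = 1.090817; exercise = 0.722818; V(1,1) = max -> 1.090817
  V(0,0) = exp(-r*dt) * [p*0.191897 + (1-p)*1.090817] = 0.654301; exercise = 0.000000; V(0,0) = max -> 0.654301


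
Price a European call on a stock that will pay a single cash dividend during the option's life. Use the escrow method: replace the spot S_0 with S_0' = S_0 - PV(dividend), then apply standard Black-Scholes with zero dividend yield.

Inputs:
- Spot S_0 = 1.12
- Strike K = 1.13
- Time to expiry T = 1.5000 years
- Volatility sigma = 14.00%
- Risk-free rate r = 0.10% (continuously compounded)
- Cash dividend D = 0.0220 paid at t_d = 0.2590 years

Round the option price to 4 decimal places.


Answer: Price = 0.0619

Derivation:
PV(D) = D * exp(-r * t_d) = 0.0220 * 0.99974103 = 0.02199430
S_0' = S_0 - PV(D) = 1.1200 - 0.02199430 = 1.09800570
d1 = (ln(S_0'/K) + (r + sigma^2/2)*T) / (sigma*sqrt(T)) = -0.07303038
d2 = d1 - sigma*sqrt(T) = -0.24449466
exp(-rT) = 0.99850112
N(d1) = 0.47089097; N(d2) = 0.40342387
C = S_0' * N(d1) - K * exp(-rT) * N(d2) = 1.09800570 * 0.47089097 - 1.1300 * 0.99850112 * 0.40342387 = 0.0619


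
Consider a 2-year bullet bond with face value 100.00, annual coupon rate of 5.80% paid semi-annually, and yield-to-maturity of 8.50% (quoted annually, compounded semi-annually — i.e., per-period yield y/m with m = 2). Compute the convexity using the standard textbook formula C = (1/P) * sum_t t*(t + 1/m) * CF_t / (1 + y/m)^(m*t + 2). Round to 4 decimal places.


Answer: Convexity = 4.3397

Derivation:
Coupon per period c = face * coupon_rate / m = 2.900000
Periods per year m = 2; per-period yield y/m = 0.042500
Number of cashflows N = 4
Cashflows (t years, CF_t, discount factor 1/(1+y/m)^(m*t), PV):
  t = 0.5000: CF_t = 2.900000, DF = 0.959233, PV = 2.781775
  t = 1.0000: CF_t = 2.900000, DF = 0.920127, PV = 2.668369
  t = 1.5000: CF_t = 2.900000, DF = 0.882616, PV = 2.559586
  t = 2.0000: CF_t = 102.900000, DF = 0.846634, PV = 87.118647
Price P = sum_t PV_t = 95.128377
Convexity numerator sum_t t*(t + 1/m) * CF_t / (1+y/m)^(m*t + 2):
  t = 0.5000: term = 1.279793
  t = 1.0000: term = 3.682858
  t = 1.5000: term = 7.065435
  t = 2.0000: term = 400.801185
Convexity = (1/P) * sum = 412.829272 / 95.128377 = 4.339707


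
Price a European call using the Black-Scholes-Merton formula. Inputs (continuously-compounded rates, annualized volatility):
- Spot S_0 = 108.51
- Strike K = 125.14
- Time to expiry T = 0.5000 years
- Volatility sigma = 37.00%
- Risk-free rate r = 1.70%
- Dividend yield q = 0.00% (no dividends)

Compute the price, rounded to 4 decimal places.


d1 = (ln(S/K) + (r - q + 0.5*sigma^2) * T) / (sigma * sqrt(T)) = -0.38170685
d2 = d1 - sigma * sqrt(T) = -0.64333636
exp(-rT) = 0.99153602; exp(-qT) = 1.00000000
C = S_0 * exp(-qT) * N(d1) - K * exp(-rT) * N(d2)
N(d1) = 0.35133941; N(d2) = 0.26000293
C = 108.5100 * 1.00000000 * 0.35133941 - 125.1400 * 0.99153602 * 0.26000293 = 5.8625

Answer: Price = 5.8625


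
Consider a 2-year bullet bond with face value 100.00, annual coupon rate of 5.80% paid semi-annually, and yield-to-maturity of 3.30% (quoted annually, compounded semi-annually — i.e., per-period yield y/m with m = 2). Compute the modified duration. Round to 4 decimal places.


Coupon per period c = face * coupon_rate / m = 2.900000
Periods per year m = 2; per-period yield y/m = 0.016500
Number of cashflows N = 4
Cashflows (t years, CF_t, discount factor 1/(1+y/m)^(m*t), PV):
  t = 0.5000: CF_t = 2.900000, DF = 0.983768, PV = 2.852927
  t = 1.0000: CF_t = 2.900000, DF = 0.967799, PV = 2.806618
  t = 1.5000: CF_t = 2.900000, DF = 0.952090, PV = 2.761060
  t = 2.0000: CF_t = 102.900000, DF = 0.936635, PV = 96.379761
Price P = sum_t PV_t = 104.800365
First compute Macaulay numerator sum_t t * PV_t:
  t * PV_t at t = 0.5000: 1.426463
  t * PV_t at t = 1.0000: 2.806618
  t * PV_t at t = 1.5000: 4.141590
  t * PV_t at t = 2.0000: 192.759521
Macaulay duration D = 201.134192 / 104.800365 = 1.919213
Modified duration = D / (1 + y/m) = 1.919213 / (1 + 0.016500) = 1.888060

Answer: Modified duration = 1.8881
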